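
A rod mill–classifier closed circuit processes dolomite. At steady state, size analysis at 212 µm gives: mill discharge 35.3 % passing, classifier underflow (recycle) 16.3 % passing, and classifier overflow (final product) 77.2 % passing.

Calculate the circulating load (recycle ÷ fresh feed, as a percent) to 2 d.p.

CL = 220.53 %

Balance %-passing 212 µm (r = R/F):
(1+r)d = ru + o → r = (o−d)/(d−u)
r = (77.2 − 35.3)/(35.3 − 16.3) = 41.9/19.0 = 2.2053
CL = 100·r = 220.53 %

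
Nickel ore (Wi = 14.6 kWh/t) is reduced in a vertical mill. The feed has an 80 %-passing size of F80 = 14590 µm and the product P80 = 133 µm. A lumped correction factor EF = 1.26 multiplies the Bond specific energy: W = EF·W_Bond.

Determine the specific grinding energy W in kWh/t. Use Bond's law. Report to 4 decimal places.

W = 10·Wi·(P80^(-½) − F80^(-½))
1/√133 = 0.086711;  1/√14590 = 0.008279
W = 10·14.6·(0.086711 − 0.008279) = 11.4511 kWh/t
Apply correction: 11.4511 × 1.26 = 14.4284 kWh/t

W = 14.4284 kWh/t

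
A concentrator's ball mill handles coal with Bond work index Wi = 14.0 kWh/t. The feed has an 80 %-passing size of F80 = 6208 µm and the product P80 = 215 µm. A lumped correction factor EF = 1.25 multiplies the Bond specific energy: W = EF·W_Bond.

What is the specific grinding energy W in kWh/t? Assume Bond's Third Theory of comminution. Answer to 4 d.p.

Bond: W = 10·Wi·(1/√P80 − 1/√F80)
1/√215 = 0.068199;  1/√6208 = 0.012692
W = 10·14.0·(0.068199 − 0.012692) = 7.7711 kWh/t
W_actual = 1.25 × 7.7711 = 9.7138 kWh/t

W = 9.7138 kWh/t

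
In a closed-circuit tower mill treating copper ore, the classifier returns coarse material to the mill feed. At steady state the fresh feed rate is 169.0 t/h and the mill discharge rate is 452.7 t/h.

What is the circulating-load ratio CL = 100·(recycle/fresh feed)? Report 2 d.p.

M = F + R at steady state, so:
R = M − F = 452.7 − 169.0 = 283.7 t/h
CL = 100·R/F = 100·283.7/169.0 = 167.87 %

CL = 167.87 %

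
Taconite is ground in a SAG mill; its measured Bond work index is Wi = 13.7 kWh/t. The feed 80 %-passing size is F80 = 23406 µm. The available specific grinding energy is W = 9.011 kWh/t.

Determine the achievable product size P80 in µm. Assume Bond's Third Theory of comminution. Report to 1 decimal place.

Bond:  W = 10 Wi (1/√P − 1/√F)
⇒ 1/√P80 = W/(10·Wi) + 1/√F80
  = 9.0110/(10·13.7) + 1/√23406 = 0.065774 + 0.006536 = 0.072310
P80 = (1/0.072310)² = 13.8293² = 191.25 µm

P80 = 191.3 µm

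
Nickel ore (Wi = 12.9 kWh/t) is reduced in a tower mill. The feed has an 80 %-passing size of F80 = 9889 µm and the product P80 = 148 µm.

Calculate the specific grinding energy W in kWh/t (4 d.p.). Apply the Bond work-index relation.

W = 10·Wi·[P80^(−½) − F80^(−½)]
1/√148 = 0.082199;  1/√9889 = 0.010056
W = 10·12.9·(0.082199 − 0.010056) = 9.3065 kWh/t

W = 9.3065 kWh/t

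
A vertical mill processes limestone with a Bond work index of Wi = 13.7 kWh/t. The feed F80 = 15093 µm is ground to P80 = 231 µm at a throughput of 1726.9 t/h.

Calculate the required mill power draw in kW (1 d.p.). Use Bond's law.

W = 10·Wi·[P80^(−½) − F80^(−½)]
W = 10·13.7·(1/√231 − 1/√15093) = 10·13.7·(0.057655) = 7.8988 kWh/t
Mill draw = 7.8988 × 1726.9 = 13640.4 kW

P = 13640.4 kW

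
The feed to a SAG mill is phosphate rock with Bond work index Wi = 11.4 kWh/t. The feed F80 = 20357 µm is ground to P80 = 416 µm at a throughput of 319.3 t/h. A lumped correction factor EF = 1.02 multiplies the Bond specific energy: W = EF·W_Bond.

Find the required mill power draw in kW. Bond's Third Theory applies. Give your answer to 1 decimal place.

Bond:  W = 10 Wi (1/√P − 1/√F)
W = 10·11.4·(1/√416 − 1/√20357) = 10·11.4·(0.042020) = 4.7903 kWh/t
With EF = 1.02: W = 4.7903·1.02 = 4.8861 kWh/t
P = W·T = 4.8861·319.3 = 1560.1 kW

P = 1560.1 kW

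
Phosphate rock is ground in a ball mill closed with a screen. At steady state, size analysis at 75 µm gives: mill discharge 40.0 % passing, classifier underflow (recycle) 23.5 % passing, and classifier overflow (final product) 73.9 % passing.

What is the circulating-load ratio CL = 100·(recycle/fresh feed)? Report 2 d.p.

CL = 205.45 %

Two-product formula at 75 µm:
Fd + Rd = Ru + Fo ⇒ R/F = (o−d)/(d−u)
r = (73.9 − 40.0)/(40.0 − 23.5) = 33.9/16.5 = 2.0545
CL = 100·r = 205.45 %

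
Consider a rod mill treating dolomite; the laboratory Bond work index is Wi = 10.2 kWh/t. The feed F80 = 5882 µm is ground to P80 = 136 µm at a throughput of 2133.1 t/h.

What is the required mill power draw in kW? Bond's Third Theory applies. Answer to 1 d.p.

W = 10 Wi / √P80 − 10 Wi / √F80
W = 10·10.2·(1/√136 − 1/√5882) = 10·10.2·(0.072710) = 7.4165 kWh/t
Mill draw = 7.4165 × 2133.1 = 15820.1 kW

P = 15820.1 kW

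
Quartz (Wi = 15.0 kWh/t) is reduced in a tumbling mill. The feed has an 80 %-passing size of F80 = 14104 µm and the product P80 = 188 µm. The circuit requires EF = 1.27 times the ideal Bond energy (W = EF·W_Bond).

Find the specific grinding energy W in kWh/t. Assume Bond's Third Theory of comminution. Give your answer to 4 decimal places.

W = 12.2896 kWh/t

W = 10 Wi / √P80 − 10 Wi / √F80
1/√188 = 0.072932;  1/√14104 = 0.008420
W = 10·15.0·(0.072932 − 0.008420) = 9.6768 kWh/t
Apply correction: 9.6768 × 1.27 = 12.2896 kWh/t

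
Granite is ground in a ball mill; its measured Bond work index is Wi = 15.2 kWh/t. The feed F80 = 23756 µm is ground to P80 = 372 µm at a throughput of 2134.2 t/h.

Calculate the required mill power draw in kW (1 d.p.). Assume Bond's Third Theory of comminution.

W = 10 Wi / √P80 − 10 Wi / √F80
W = 10·15.2·(1/√372 − 1/√23756) = 10·15.2·(0.045360) = 6.8947 kWh/t
Power = W × throughput = 6.8947 kWh/t × 2134.2 t/h = 14714.6 kW

P = 14714.6 kW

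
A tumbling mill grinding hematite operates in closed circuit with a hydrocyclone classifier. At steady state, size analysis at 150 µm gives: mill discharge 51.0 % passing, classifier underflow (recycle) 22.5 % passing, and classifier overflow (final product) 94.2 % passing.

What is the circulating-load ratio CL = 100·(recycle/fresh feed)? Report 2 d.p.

CL = 151.58 %

Let r = R/F. Size balance at 150 µm:
(1+r)·d = r·u + o ⇒ r = (o−d)/(d−u)
r = (94.2 − 51.0)/(51.0 − 22.5) = 43.2/28.5 = 1.5158
CL = 100·r = 151.58 %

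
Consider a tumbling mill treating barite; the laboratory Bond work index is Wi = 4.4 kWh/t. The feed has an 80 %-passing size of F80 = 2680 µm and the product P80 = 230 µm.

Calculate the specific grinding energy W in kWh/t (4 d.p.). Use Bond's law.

W = 10 Wi (1/√P80 − 1/√F80)  [Bond]
1/√230 = 0.065938;  1/√2680 = 0.019317
W = 10·4.4·(0.065938 − 0.019317) = 2.0513 kWh/t

W = 2.0513 kWh/t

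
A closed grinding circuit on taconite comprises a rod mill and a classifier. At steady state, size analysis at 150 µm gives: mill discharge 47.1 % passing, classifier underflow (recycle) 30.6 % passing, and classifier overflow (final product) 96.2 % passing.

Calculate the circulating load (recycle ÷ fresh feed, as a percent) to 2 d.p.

CL = 297.58 %

Mass balance on the −150 µm fraction:
Fd + Rd = Ru + Fo ⇒ R/F = (o−d)/(d−u)
r = (96.2 − 47.1)/(47.1 − 30.6) = 49.1/16.5 = 2.9758
CL = 100·r = 297.58 %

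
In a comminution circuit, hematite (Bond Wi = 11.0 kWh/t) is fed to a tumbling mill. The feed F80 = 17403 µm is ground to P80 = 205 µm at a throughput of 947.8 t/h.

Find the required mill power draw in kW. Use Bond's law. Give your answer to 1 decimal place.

P = 6491.4 kW

W = 10 Wi / √P80 − 10 Wi / √F80
W = 10·11.0·(1/√205 − 1/√17403) = 10·11.0·(0.062263) = 6.8489 kWh/t
Power = W × throughput = 6.8489 kWh/t × 947.8 t/h = 6491.4 kW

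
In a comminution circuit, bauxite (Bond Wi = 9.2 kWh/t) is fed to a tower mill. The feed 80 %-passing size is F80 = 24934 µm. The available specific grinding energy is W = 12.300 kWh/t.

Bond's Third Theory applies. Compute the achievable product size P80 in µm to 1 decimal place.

P80 = 51.0 µm

Bond: W = 10·Wi·(1/√P80 − 1/√F80)
⇒ 1/√P80 = W/(10·Wi) + 1/√F80
  = 12.3000/(10·9.2) + 1/√24934 = 0.133696 + 0.006333 = 0.140029
P80 = (1/0.140029)² = 7.1414² = 51.00 µm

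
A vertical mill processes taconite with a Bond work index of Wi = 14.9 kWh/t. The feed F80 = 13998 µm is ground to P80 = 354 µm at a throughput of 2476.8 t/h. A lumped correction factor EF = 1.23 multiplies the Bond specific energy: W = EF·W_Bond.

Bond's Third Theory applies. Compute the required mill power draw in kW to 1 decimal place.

W = 10 Wi (P80^-0.5 − F80^-0.5)
W = 10·14.9·(1/√354 − 1/√13998) = 10·14.9·(0.044697) = 6.6599 kWh/t
Corrected W = EF·W_Bond = 1.23·6.6599 = 8.1917 kWh/t
Power = W × throughput = 8.1917 kWh/t × 2476.8 t/h = 20289.1 kW

P = 20289.1 kW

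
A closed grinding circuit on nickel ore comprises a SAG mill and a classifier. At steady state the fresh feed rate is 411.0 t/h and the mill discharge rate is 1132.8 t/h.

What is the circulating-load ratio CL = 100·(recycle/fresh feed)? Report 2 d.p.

Mill node: discharge = fresh + recycle.
R = M − F = 1132.8 − 411.0 = 721.8 t/h
CL = 100·R/F = 100·721.8/411.0 = 175.62 %

CL = 175.62 %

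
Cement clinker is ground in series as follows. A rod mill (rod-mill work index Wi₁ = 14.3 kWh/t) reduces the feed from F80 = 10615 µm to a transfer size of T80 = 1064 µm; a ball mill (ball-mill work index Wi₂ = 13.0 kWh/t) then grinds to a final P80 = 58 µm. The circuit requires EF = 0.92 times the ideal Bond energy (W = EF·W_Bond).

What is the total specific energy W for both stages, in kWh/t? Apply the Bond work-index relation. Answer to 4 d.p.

W = 14.7940 kWh/t

W = 10 Wi / √P80 − 10 Wi / √F80
Stage 1 (10615→1064 µm, Wi₁=14.3): W₁ = 10·14.3·(0.030657 − 0.009706) = 2.9960 kWh/t
Stage 2 (1064→58 µm, Wi₂=13.0): W₂ = 10·13.0·(0.131306 − 0.030657) = 13.0844 kWh/t
W = W₁ + W₂ = 2.9960 + 13.0844 = 16.0804 kWh/t
With EF = 0.92: W = 16.0804·0.92 = 14.7940 kWh/t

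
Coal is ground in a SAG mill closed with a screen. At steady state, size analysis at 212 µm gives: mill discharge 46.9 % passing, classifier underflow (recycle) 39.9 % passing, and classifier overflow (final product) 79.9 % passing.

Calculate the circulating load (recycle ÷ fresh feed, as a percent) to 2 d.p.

CL = 471.43 %

Two-product formula at 212 µm:
d + r·d = r·u + o → r(d−u) = o−d
r = (79.9 − 46.9)/(46.9 − 39.9) = 33.0/7.0 = 4.7143
CL = 100·r = 471.43 %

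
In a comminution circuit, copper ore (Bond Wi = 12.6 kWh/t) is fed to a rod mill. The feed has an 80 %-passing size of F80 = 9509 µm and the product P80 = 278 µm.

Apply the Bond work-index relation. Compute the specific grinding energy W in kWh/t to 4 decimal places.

W = 10 Wi (1/√P80 − 1/√F80)  [Bond]
1/√278 = 0.059976;  1/√9509 = 0.010255
W = 10·12.6·(0.059976 − 0.010255) = 6.2649 kWh/t

W = 6.2649 kWh/t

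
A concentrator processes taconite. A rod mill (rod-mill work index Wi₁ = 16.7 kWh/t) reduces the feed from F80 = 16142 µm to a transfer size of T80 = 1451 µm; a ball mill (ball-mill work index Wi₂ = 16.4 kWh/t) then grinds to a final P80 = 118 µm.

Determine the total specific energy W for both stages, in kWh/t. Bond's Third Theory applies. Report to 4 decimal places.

W = 10·Wi·(P80^(-½) − F80^(-½))
Stage 1 (16142→1451 µm, Wi₁=16.7): W₁ = 10·16.7·(0.026252 − 0.007871) = 3.0697 kWh/t
Stage 2 (1451→118 µm, Wi₂=16.4): W₂ = 10·16.4·(0.092057 − 0.026252) = 10.7921 kWh/t
W = W₁ + W₂ = 3.0697 + 10.7921 = 13.8617 kWh/t

W = 13.8617 kWh/t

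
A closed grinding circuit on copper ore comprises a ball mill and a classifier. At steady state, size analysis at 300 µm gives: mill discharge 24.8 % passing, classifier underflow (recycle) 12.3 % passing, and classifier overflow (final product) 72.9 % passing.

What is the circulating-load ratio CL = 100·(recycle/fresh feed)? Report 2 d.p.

Classifier node, passing 300 µm:
(1+r)·d = r·u + o ⇒ r = (o−d)/(d−u)
r = (72.9 − 24.8)/(24.8 − 12.3) = 48.1/12.5 = 3.8480
CL = 100·r = 384.80 %

CL = 384.80 %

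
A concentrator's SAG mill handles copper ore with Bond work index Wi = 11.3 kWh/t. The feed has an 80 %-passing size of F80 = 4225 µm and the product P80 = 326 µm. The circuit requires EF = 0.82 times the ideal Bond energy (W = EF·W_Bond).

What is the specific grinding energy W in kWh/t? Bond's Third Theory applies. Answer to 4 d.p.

W = 3.7064 kWh/t

W_Bond = 10·Wi·(1/√P₈₀ − 1/√F₈₀)
1/√326 = 0.055385;  1/√4225 = 0.015385
W = 10·11.3·(0.055385 − 0.015385) = 4.5200 kWh/t
Corrected W = EF·W_Bond = 0.82·4.5200 = 3.7064 kWh/t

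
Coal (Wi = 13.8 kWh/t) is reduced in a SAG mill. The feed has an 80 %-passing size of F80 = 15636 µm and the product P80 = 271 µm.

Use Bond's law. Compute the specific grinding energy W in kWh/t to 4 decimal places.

W = 10·Wi·[P80^(−½) − F80^(−½)]
1/√271 = 0.060746;  1/√15636 = 0.007997
W = 10·13.8·(0.060746 − 0.007997) = 7.2793 kWh/t

W = 7.2793 kWh/t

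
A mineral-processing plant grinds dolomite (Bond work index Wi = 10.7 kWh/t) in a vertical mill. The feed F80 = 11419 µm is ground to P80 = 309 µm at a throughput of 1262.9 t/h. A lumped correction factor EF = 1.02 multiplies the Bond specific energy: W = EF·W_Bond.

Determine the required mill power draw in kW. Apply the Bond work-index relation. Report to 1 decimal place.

W_Bond = 10·Wi·(1/√P₈₀ − 1/√F₈₀)
W = 10·10.7·(1/√309 − 1/√11419) = 10·10.7·(0.047530) = 5.0857 kWh/t
Apply correction: 5.0857 × 1.02 = 5.1874 kWh/t
P = W·T = 5.1874·1262.9 = 6551.2 kW

P = 6551.2 kW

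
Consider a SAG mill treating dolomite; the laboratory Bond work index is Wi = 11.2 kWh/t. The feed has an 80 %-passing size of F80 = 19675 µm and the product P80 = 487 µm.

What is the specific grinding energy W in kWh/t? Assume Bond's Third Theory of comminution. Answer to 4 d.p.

W = 10·Wi·[P80^(−½) − F80^(−½)]
1/√487 = 0.045314;  1/√19675 = 0.007129
W = 10·11.2·(0.045314 − 0.007129) = 4.2767 kWh/t

W = 4.2767 kWh/t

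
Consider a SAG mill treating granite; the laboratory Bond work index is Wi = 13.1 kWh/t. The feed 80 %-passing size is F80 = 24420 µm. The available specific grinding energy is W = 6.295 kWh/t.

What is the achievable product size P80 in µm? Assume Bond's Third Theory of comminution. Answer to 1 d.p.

W = 10 Wi (P80^-0.5 − F80^-0.5)
P80^-0.5 = F80^-0.5 + W/(10 Wi)
  = 6.2950/(10·13.1) + 1/√24420 = 0.048053 + 0.006399 = 0.054453
P80 = (1/0.054453)² = 18.3646² = 337.26 µm

P80 = 337.3 µm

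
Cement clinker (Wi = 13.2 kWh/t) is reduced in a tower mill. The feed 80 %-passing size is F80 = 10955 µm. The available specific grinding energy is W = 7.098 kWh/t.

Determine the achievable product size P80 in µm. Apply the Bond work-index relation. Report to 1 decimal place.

P80 = 249.4 µm

W = 10 Wi / √P80 − 10 Wi / √F80
P80^(−½) = W/(10 Wi) + F80^(−½)
  = 7.0980/(10·13.2) + 1/√10955 = 0.053773 + 0.009554 = 0.063327
P80 = (1/0.063327)² = 15.7911² = 249.36 µm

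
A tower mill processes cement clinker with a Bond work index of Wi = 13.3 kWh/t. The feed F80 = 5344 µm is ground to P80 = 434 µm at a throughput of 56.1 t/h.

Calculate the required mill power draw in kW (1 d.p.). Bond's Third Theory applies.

W = 10·Wi·(P80^(-½) − F80^(-½))
W = 10·13.3·(1/√434 − 1/√5344) = 10·13.3·(0.034322) = 4.5648 kWh/t
P_mill = W·ṁ = 4.5648·56.1 = 256.1 kW

P = 256.1 kW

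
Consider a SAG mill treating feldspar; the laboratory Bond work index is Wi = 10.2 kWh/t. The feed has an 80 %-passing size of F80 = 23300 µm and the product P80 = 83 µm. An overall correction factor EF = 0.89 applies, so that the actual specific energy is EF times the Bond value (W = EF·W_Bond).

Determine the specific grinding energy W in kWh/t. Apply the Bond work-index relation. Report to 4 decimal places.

W = 9.3697 kWh/t

W = 10 Wi (P80^-0.5 − F80^-0.5)
1/√83 = 0.109764;  1/√23300 = 0.006551
W = 10·10.2·(0.109764 − 0.006551) = 10.5277 kWh/t
Corrected W = EF·W_Bond = 0.89·10.5277 = 9.3697 kWh/t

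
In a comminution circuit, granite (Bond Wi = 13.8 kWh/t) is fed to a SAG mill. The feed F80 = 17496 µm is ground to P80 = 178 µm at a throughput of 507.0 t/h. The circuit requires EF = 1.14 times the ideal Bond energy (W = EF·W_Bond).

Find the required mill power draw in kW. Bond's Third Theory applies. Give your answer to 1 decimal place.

W = 10 Wi (1/√P80 − 1/√F80)  [Bond]
W = 10·13.8·(1/√178 − 1/√17496) = 10·13.8·(0.067393) = 9.3002 kWh/t
With EF = 1.14: W = 9.3002·1.14 = 10.6023 kWh/t
P_mill = W·ṁ = 10.6023·507.0 = 5375.4 kW

P = 5375.4 kW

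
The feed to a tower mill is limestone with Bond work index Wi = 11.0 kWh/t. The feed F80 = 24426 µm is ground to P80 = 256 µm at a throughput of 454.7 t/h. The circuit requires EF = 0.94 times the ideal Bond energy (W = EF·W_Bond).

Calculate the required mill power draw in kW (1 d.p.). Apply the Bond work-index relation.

W_Bond = 10·Wi·(1/√P₈₀ − 1/√F₈₀)
W = 10·11.0·(1/√256 − 1/√24426) = 10·11.0·(0.056102) = 6.1712 kWh/t
Corrected W = EF·W_Bond = 0.94·6.1712 = 5.8009 kWh/t
Power = W × throughput = 5.8009 kWh/t × 454.7 t/h = 2637.7 kW

P = 2637.7 kW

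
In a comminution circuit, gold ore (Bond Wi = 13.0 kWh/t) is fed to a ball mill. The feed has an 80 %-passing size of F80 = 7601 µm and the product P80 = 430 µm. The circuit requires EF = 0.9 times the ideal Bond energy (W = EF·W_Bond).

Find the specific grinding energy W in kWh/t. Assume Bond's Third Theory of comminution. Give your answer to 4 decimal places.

Bond: W = 10·Wi·(1/√P80 − 1/√F80)
1/√430 = 0.048224;  1/√7601 = 0.011470
W = 10·13.0·(0.048224 − 0.011470) = 4.7781 kWh/t
W_actual = 0.9 × 4.7781 = 4.3002 kWh/t

W = 4.3002 kWh/t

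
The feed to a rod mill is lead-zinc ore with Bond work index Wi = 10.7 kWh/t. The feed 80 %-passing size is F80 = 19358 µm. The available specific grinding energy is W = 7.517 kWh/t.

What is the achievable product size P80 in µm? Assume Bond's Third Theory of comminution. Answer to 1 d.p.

W = 10·Wi·[P80^(−½) − F80^(−½)]
P80^-0.5 = F80^-0.5 + W/(10 Wi)
  = 7.5170/(10·10.7) + 1/√19358 = 0.070252 + 0.007187 = 0.077440
P80 = (1/0.077440)² = 12.9133² = 166.75 µm

P80 = 166.8 µm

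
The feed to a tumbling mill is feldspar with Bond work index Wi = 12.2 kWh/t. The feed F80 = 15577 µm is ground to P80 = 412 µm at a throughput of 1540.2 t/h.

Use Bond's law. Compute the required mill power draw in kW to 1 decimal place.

W = 10 Wi (P80^-0.5 − F80^-0.5)
W = 10·12.2·(1/√412 − 1/√15577) = 10·12.2·(0.041254) = 5.0330 kWh/t
P_mill = W·ṁ = 5.0330·1540.2 = 7751.8 kW

P = 7751.8 kW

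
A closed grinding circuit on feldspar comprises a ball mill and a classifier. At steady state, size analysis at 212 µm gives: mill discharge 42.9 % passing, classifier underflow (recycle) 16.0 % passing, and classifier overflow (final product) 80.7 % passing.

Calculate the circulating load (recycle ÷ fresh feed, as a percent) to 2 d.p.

Classifier node, passing 212 µm:
(1+r)d = ru + o → r = (o−d)/(d−u)
r = (80.7 − 42.9)/(42.9 − 16.0) = 37.8/26.9 = 1.4052
CL = 100·r = 140.52 %

CL = 140.52 %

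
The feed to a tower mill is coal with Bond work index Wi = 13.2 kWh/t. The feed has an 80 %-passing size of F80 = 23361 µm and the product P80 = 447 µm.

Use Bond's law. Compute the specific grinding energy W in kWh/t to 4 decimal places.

W = 5.3798 kWh/t

W_Bond = 10·Wi·(1/√P₈₀ − 1/√F₈₀)
1/√447 = 0.047298;  1/√23361 = 0.006543
W = 10·13.2·(0.047298 − 0.006543) = 5.3798 kWh/t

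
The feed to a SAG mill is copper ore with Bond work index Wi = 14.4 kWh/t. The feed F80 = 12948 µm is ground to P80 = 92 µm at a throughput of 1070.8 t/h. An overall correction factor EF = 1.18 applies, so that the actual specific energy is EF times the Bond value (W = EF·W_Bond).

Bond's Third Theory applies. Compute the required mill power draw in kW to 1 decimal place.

P = 17370.6 kW

W = 10 Wi (P80^-0.5 − F80^-0.5)
W = 10·14.4·(1/√92 − 1/√12948) = 10·14.4·(0.095469) = 13.7475 kWh/t
W_actual = 1.18 × 13.7475 = 16.2221 kWh/t
P = W·T = 16.2221·1070.8 = 17370.6 kW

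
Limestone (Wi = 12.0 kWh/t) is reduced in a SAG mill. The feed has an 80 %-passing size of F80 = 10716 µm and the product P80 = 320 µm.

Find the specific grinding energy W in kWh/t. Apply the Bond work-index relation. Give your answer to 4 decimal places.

W = 10 Wi / √P80 − 10 Wi / √F80
1/√320 = 0.055902;  1/√10716 = 0.009660
W = 10·12.0·(0.055902 − 0.009660) = 5.5490 kWh/t

W = 5.5490 kWh/t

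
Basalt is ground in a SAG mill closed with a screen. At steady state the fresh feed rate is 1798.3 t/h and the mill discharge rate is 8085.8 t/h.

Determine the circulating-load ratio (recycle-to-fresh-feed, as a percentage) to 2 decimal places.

CL = 349.64 %

Discharge = new feed + return, hence
R = M − F = 8085.8 − 1798.3 = 6287.5 t/h
CL = 100·R/F = 100·6287.5/1798.3 = 349.64 %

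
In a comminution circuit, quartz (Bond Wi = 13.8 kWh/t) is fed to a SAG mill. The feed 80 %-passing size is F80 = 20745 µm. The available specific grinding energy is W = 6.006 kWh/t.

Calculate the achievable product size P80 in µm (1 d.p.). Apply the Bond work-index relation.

P80 = 392.7 µm

Bond: W = 10·Wi·(1/√P80 − 1/√F80)
⇒ 1/√P80 = W/(10 Wi) + 1/√F80
  = 6.0060/(10·13.8) + 1/√20745 = 0.043522 + 0.006943 = 0.050465
P80 = (1/0.050465)² = 19.8158² = 392.67 µm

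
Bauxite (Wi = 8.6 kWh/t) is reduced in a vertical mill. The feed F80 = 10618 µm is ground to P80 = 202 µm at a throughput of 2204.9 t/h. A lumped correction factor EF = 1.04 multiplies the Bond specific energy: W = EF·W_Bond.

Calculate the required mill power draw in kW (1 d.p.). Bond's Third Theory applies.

P = 11961.6 kW

W = 10·Wi·(P80^(-½) − F80^(-½))
W = 10·8.6·(1/√202 − 1/√10618) = 10·8.6·(0.060655) = 5.2163 kWh/t
With EF = 1.04: W = 5.2163·1.04 = 5.4250 kWh/t
Power = W × throughput = 5.4250 kWh/t × 2204.9 t/h = 11961.6 kW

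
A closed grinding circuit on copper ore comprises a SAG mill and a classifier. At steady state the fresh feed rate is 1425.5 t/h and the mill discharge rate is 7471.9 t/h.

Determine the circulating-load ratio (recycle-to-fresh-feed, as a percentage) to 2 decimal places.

CL = 424.16 %

Mill node: discharge = fresh + recycle.
R = M − F = 7471.9 − 1425.5 = 6046.4 t/h
CL = 100·R/F = 100·6046.4/1425.5 = 424.16 %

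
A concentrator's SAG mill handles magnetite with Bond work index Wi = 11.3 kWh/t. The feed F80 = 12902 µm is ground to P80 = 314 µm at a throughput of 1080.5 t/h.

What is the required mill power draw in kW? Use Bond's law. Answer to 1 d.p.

W = 10 Wi (P80^-0.5 − F80^-0.5)
W = 10·11.3·(1/√314 − 1/√12902) = 10·11.3·(0.047629) = 5.3821 kWh/t
P_mill = W·ṁ = 5.3821·1080.5 = 5815.4 kW

P = 5815.4 kW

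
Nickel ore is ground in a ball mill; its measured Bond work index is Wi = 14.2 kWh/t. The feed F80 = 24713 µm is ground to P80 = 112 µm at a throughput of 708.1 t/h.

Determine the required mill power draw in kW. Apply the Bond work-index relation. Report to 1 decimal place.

P = 8861.5 kW

W = 10·Wi·[P80^(−½) − F80^(−½)]
W = 10·14.2·(1/√112 − 1/√24713) = 10·14.2·(0.088130) = 12.5145 kWh/t
P = W·T = 12.5145·708.1 = 8861.5 kW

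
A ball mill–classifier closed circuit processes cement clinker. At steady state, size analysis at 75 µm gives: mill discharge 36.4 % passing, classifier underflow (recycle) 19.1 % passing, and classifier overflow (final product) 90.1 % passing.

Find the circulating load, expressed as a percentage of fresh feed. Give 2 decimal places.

Mass balance on the −75 µm fraction:
Fd + Rd = Ru + Fo ⇒ R/F = (o−d)/(d−u)
r = (90.1 − 36.4)/(36.4 − 19.1) = 53.7/17.3 = 3.1040
CL = 100·r = 310.40 %

CL = 310.40 %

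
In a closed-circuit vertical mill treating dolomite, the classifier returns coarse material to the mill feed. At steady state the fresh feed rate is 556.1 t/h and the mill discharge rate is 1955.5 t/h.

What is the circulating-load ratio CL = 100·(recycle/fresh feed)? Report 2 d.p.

CL = 251.65 %

Mill node: discharge = fresh + recycle.
R = M − F = 1955.5 − 556.1 = 1399.4 t/h
CL = 100·R/F = 100·1399.4/556.1 = 251.65 %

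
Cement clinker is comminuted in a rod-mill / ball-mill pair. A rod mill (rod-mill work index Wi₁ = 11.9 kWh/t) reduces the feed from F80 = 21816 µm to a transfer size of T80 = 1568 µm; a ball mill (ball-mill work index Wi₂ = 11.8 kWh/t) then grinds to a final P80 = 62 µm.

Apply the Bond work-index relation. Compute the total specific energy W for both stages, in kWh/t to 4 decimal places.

W = 14.2056 kWh/t

W = 10 Wi / √P80 − 10 Wi / √F80
Stage 1 (21816→1568 µm, Wi₁=11.9): W₁ = 10·11.9·(0.025254 − 0.006770) = 2.1995 kWh/t
Stage 2 (1568→62 µm, Wi₂=11.8): W₂ = 10·11.8·(0.127000 − 0.025254) = 12.0061 kWh/t
W = W₁ + W₂ = 2.1995 + 12.0061 = 14.2056 kWh/t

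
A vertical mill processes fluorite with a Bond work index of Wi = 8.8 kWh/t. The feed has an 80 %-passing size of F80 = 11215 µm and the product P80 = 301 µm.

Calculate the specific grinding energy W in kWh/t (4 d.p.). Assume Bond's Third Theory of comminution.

W = 4.2413 kWh/t

W = 10 Wi (P80^-0.5 − F80^-0.5)
1/√301 = 0.057639;  1/√11215 = 0.009443
W = 10·8.8·(0.057639 − 0.009443) = 4.2413 kWh/t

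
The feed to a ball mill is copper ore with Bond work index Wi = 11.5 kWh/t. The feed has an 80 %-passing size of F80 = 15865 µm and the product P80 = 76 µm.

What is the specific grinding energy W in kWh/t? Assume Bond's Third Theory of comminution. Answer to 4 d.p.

W = 12.2784 kWh/t

W = 10 Wi (P80^-0.5 − F80^-0.5)
1/√76 = 0.114708;  1/√15865 = 0.007939
W = 10·11.5·(0.114708 − 0.007939) = 12.2784 kWh/t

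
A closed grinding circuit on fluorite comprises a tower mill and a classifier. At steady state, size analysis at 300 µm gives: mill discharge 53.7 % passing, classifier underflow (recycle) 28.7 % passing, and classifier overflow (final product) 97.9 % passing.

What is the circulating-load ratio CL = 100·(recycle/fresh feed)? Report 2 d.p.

CL = 176.80 %

Balance %-passing 300 µm (r = R/F):
r = (o − d)/(d − u)
r = (97.9 − 53.7)/(53.7 − 28.7) = 44.2/25.0 = 1.7680
CL = 100·r = 176.80 %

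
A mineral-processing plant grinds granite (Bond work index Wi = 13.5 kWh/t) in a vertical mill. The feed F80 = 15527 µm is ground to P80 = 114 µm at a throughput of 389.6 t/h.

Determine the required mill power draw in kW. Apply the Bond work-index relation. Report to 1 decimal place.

W = 10 Wi (P80^-0.5 − F80^-0.5)
W = 10·13.5·(1/√114 − 1/√15527) = 10·13.5·(0.085633) = 11.5605 kWh/t
Power = W × throughput = 11.5605 kWh/t × 389.6 t/h = 4504.0 kW

P = 4504.0 kW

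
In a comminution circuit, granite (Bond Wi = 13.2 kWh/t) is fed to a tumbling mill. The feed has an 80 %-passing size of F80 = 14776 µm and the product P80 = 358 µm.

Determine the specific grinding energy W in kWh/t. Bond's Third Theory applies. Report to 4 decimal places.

W = 10 Wi (P80^-0.5 − F80^-0.5)
1/√358 = 0.052852;  1/√14776 = 0.008227
W = 10·13.2·(0.052852 − 0.008227) = 5.8905 kWh/t

W = 5.8905 kWh/t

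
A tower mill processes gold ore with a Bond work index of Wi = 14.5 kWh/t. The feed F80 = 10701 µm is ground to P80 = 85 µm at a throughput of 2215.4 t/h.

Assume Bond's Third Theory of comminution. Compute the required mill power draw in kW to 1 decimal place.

P = 31737.3 kW

W = 10·Wi·(P80^(-½) − F80^(-½))
W = 10·14.5·(1/√85 − 1/√10701) = 10·14.5·(0.098798) = 14.3258 kWh/t
Power = W × throughput = 14.3258 kWh/t × 2215.4 t/h = 31737.3 kW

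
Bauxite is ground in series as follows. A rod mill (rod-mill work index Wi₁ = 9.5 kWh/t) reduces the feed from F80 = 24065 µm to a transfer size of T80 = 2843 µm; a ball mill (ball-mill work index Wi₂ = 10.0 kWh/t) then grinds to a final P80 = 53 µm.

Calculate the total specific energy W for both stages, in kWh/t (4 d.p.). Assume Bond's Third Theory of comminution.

Bond: W = 10·Wi·(1/√P80 − 1/√F80)
Stage 1 (24065→2843 µm, Wi₁=9.5): W₁ = 10·9.5·(0.018755 − 0.006446) = 1.1693 kWh/t
Stage 2 (2843→53 µm, Wi₂=10.0): W₂ = 10·10.0·(0.137361 − 0.018755) = 11.8606 kWh/t
W = W₁ + W₂ = 1.1693 + 11.8606 = 13.0299 kWh/t

W = 13.0299 kWh/t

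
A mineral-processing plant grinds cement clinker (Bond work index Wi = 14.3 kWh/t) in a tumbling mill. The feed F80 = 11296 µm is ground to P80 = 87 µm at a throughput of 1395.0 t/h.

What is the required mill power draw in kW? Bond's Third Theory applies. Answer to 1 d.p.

W = 10·Wi·(P80^(-½) − F80^(-½))
W = 10·14.3·(1/√87 − 1/√11296) = 10·14.3·(0.097802) = 13.9857 kWh/t
P = W·T = 13.9857·1395.0 = 19510.1 kW

P = 19510.1 kW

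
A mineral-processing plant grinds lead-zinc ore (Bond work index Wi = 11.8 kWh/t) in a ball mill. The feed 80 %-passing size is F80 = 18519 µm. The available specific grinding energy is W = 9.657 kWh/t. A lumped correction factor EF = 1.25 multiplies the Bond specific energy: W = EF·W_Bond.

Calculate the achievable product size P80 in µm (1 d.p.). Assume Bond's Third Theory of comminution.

P80 = 188.6 µm

W = 10·Wi·(P80^(-½) − F80^(-½))
W_Bond = W / EF = 9.657 / 1.25 = 7.7256 kWh/t
⇒ 1/√P80 = W_Bond/(10 Wi) + 1/√F80
  = 7.7256/(10·11.8) + 1/√18519 = 0.065471 + 0.007348 = 0.072820
P80 = (1/0.072820)² = 13.7326² = 188.58 µm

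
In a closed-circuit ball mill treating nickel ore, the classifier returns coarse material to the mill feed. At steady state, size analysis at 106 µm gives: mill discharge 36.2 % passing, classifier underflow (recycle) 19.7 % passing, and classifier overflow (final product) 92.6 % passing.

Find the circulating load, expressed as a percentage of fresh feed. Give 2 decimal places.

CL = 341.82 %

Balance %-passing 106 µm (r = R/F):
r = (o − d)/(d − u)
r = (92.6 − 36.2)/(36.2 − 19.7) = 56.4/16.5 = 3.4182
CL = 100·r = 341.82 %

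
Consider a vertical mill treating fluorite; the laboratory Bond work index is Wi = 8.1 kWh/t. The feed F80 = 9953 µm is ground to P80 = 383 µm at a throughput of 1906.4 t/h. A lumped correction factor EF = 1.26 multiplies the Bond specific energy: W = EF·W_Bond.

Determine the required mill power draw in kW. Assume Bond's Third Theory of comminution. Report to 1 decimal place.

P = 7991.7 kW

W = 10 Wi (P80^-0.5 − F80^-0.5)
W = 10·8.1·(1/√383 − 1/√9953) = 10·8.1·(0.041074) = 3.3270 kWh/t
With EF = 1.26: W = 3.3270·1.26 = 4.1920 kWh/t
Power = W × throughput = 4.1920 kWh/t × 1906.4 t/h = 7991.7 kW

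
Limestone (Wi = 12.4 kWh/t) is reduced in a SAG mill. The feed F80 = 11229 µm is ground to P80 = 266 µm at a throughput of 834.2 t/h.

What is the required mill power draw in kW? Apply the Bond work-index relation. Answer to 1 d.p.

Bond: W = 10·Wi·(1/√P80 − 1/√F80)
W = 10·12.4·(1/√266 − 1/√11229) = 10·12.4·(0.051877) = 6.4328 kWh/t
Power = W × throughput = 6.4328 kWh/t × 834.2 t/h = 5366.2 kW

P = 5366.2 kW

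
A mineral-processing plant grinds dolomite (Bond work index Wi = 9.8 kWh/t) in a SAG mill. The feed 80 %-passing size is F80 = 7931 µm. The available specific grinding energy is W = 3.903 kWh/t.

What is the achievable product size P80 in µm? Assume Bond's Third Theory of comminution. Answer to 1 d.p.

P80 = 383.6 µm

Bond: W = 10·Wi·(1/√P80 − 1/√F80)
P80^-0.5 = F80^-0.5 + W/(10 Wi)
  = 3.9030/(10·9.8) + 1/√7931 = 0.039827 + 0.011229 = 0.051055
P80 = (1/0.051055)² = 19.5866² = 383.63 µm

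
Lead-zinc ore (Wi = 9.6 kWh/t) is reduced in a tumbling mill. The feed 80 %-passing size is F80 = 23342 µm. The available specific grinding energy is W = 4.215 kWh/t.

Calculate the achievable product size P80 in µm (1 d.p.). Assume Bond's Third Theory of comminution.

W = 10 Wi (1/√P80 − 1/√F80)  [Bond]
1/√P80 = 1/√F80 + W/(10·Wi)
  = 4.2150/(10·9.6) + 1/√23342 = 0.043906 + 0.006545 = 0.050452
P80 = (1/0.050452)² = 19.8210² = 392.87 µm

P80 = 392.9 µm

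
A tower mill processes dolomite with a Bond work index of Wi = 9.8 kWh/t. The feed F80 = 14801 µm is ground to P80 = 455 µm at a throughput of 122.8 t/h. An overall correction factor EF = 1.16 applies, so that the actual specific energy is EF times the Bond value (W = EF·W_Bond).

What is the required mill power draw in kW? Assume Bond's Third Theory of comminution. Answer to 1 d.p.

P = 539.7 kW

W = 10 Wi / √P80 − 10 Wi / √F80
W = 10·9.8·(1/√455 − 1/√14801) = 10·9.8·(0.038661) = 3.7888 kWh/t
Apply correction: 3.7888 × 1.16 = 4.3950 kWh/t
Mill draw = 4.3950 × 122.8 = 539.7 kW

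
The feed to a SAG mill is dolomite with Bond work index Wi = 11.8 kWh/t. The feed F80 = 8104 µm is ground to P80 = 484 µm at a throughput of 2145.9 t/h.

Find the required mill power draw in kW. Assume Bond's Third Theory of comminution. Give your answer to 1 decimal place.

Bond:  W = 10 Wi (1/√P − 1/√F)
W = 10·11.8·(1/√484 − 1/√8104) = 10·11.8·(0.034346) = 4.0528 kWh/t
P = W·T = 4.0528·2145.9 = 8697.0 kW

P = 8697.0 kW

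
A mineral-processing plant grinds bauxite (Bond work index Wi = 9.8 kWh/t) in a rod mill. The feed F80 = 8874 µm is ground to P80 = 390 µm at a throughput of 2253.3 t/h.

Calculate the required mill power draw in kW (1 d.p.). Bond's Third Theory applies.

P = 8837.7 kW

W = 10 Wi (P80^-0.5 − F80^-0.5)
W = 10·9.8·(1/√390 − 1/√8874) = 10·9.8·(0.040021) = 3.9221 kWh/t
P = W·T = 3.9221·2253.3 = 8837.7 kW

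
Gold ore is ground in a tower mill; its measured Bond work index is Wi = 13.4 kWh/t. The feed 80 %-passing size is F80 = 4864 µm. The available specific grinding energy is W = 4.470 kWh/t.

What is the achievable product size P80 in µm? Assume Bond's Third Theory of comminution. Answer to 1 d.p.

P80 = 439.6 µm

W = 10·Wi·[P80^(−½) − F80^(−½)]
1/√P80 = 1/√F80 + W/(10·Wi)
  = 4.4700/(10·13.4) + 1/√4864 = 0.033358 + 0.014338 = 0.047697
P80 = (1/0.047697)² = 20.9658² = 439.57 µm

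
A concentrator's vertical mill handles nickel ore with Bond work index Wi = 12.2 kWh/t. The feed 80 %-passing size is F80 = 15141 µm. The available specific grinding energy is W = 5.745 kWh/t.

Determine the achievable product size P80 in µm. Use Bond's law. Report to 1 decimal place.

P80 = 328.0 µm

Bond:  W = 10 Wi (1/√P − 1/√F)
P80^-0.5 = F80^-0.5 + W/(10 Wi)
  = 5.7450/(10·12.2) + 1/√15141 = 0.047090 + 0.008127 = 0.055217
P80 = (1/0.055217)² = 18.1104² = 327.99 µm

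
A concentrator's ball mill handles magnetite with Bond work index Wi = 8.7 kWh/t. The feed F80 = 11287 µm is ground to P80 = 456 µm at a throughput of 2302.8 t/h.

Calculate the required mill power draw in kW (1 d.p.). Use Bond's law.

P = 7496.2 kW

W = 10 Wi (P80^-0.5 − F80^-0.5)
W = 10·8.7·(1/√456 − 1/√11287) = 10·8.7·(0.037417) = 3.2552 kWh/t
Power = W × throughput = 3.2552 kWh/t × 2302.8 t/h = 7496.2 kW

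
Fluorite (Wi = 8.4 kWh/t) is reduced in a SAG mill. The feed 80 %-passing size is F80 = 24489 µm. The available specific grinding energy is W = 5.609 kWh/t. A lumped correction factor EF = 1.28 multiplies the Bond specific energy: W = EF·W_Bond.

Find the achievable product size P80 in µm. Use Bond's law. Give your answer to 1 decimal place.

W = 10 Wi (P80^-0.5 − F80^-0.5)
W_Bond = W / EF = 5.609 / 1.28 = 4.3820 kWh/t
⇒ 1/√P80 = W_Bond/(10·Wi) + 1/√F80
  = 4.3820/(10·8.4) + 1/√24489 = 0.052167 + 0.006390 = 0.058557
P80 = (1/0.058557)² = 17.0773² = 291.63 µm

P80 = 291.6 µm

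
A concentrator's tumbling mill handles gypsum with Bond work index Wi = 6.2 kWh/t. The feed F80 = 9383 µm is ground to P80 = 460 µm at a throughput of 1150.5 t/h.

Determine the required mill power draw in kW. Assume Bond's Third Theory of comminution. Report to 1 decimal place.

Bond: W = 10·Wi·(1/√P80 − 1/√F80)
W = 10·6.2·(1/√460 − 1/√9383) = 10·6.2·(0.036302) = 2.2507 kWh/t
Power = W × throughput = 2.2507 kWh/t × 1150.5 t/h = 2589.4 kW

P = 2589.4 kW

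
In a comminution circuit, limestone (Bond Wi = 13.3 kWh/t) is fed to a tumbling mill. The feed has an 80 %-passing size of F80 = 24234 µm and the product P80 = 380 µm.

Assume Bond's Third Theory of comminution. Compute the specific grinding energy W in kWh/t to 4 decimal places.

W = 10·Wi·[P80^(−½) − F80^(−½)]
1/√380 = 0.051299;  1/√24234 = 0.006424
W = 10·13.3·(0.051299 − 0.006424) = 5.9684 kWh/t

W = 5.9684 kWh/t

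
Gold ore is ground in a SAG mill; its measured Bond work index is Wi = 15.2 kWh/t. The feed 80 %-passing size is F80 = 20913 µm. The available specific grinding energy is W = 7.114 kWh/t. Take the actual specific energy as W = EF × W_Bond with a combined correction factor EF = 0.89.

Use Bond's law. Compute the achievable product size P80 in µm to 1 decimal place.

P80 = 282.4 µm

W = 10·Wi·(P80^(-½) − F80^(-½))
W_Bond = W / EF = 7.114 / 0.89 = 7.9933 kWh/t
P80^-0.5 = F80^-0.5 + W_Bond/(10 Wi)
  = 7.9933/(10·15.2) + 1/√20913 = 0.052587 + 0.006915 = 0.059502
P80 = (1/0.059502)² = 16.8061² = 282.44 µm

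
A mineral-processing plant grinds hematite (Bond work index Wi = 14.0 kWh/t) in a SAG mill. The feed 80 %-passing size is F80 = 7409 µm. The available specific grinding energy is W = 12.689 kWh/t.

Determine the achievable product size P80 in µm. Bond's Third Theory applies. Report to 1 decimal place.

W = 10·Wi·[P80^(−½) − F80^(−½)]
⇒ 1/√P80 = W/(10·Wi) + 1/√F80
  = 12.6890/(10·14.0) + 1/√7409 = 0.090636 + 0.011618 = 0.102253
P80 = (1/0.102253)² = 9.7796² = 95.64 µm

P80 = 95.6 µm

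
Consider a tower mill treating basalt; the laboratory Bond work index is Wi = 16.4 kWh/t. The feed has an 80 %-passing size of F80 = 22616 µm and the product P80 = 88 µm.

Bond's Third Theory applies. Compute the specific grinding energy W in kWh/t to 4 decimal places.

W = 16.3919 kWh/t

Bond:  W = 10 Wi (1/√P − 1/√F)
1/√88 = 0.106600;  1/√22616 = 0.006650
W = 10·16.4·(0.106600 − 0.006650) = 16.3919 kWh/t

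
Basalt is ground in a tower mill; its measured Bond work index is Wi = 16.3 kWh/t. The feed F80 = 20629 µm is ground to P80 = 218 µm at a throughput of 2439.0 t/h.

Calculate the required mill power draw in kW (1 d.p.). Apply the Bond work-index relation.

P = 24158.0 kW

W_Bond = 10·Wi·(1/√P₈₀ − 1/√F₈₀)
W = 10·16.3·(1/√218 − 1/√20629) = 10·16.3·(0.060766) = 9.9049 kWh/t
P_mill = W·ṁ = 9.9049·2439.0 = 24158.0 kW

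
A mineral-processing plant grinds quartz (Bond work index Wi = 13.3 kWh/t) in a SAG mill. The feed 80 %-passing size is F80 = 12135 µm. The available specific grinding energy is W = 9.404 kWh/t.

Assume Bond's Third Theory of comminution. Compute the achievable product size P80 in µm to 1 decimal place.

P80 = 157.1 µm

W = 10 Wi (1/√P80 − 1/√F80)  [Bond]
P80^-0.5 = F80^-0.5 + W/(10 Wi)
  = 9.4040/(10·13.3) + 1/√12135 = 0.070707 + 0.009078 = 0.079785
P80 = (1/0.079785)² = 12.5338² = 157.09 µm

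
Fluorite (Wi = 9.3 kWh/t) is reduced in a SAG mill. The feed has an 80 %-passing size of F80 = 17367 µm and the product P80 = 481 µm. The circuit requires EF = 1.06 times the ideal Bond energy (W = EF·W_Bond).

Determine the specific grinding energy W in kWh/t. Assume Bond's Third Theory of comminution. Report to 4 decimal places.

W = 10 Wi (1/√P80 − 1/√F80)  [Bond]
1/√481 = 0.045596;  1/√17367 = 0.007588
W = 10·9.3·(0.045596 − 0.007588) = 3.5347 kWh/t
Apply correction: 3.5347 × 1.06 = 3.7468 kWh/t

W = 3.7468 kWh/t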